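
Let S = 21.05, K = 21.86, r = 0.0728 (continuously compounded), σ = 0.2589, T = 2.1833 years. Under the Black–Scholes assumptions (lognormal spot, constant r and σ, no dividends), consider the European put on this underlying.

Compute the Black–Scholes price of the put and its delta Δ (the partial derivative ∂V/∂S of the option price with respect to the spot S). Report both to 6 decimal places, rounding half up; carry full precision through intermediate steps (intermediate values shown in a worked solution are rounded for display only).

σ√T = 0.2589·√2.1833 = 0.382550
d₁ = (ln(S/K) + (r+σ²/2)T) / (σ√T) = (ln(21.05/21.86) + (0.0728+0.2589²/2)·2.1833) / 0.382550 = (-0.037758 + 0.232117) / 0.382550 = 0.508060
d₂ = d₁ − σ√T = 0.508060 − 0.382550 = 0.125510
e^{−rT} = e^{−0.0728·2.1833} = 0.853044
N(−d₁) = 0.305705,  N(−d₂) = 0.450060
Put price V = K·e^{−rT}·N(−d₂) − S·N(−d₁) = 8.392511 − 6.435101 = 1.957410
Δ = −N(−d₁) = -0.305705

price = 1.957410
Δ = -0.305705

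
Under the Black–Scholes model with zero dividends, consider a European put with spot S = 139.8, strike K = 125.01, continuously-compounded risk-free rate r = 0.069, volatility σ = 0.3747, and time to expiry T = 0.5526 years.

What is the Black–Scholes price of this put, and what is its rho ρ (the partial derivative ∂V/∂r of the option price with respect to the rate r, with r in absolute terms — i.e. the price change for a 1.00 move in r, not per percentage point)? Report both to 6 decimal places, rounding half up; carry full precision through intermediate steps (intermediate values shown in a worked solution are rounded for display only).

σ√T = 0.3747·√0.5526 = 0.278541
d₁ = (ln(S/K) + (r+σ²/2)T) / (σ√T) = (ln(139.8/125.01) + (0.069+0.3747²/2)·0.5526) / 0.278541 = (0.111819 + 0.076922) / 0.278541 = 0.677606
d₂ = d₁ − σ√T = 0.677606 − 0.278541 = 0.399065
e^{−rT} = e^{−0.069·0.5526} = 0.962588
N(−d₁) = 0.249011,  N(−d₂) = 0.344923
Put price V = K·e^{−rT}·N(−d₂) − S·N(−d₁) = 41.505640 − 34.811708 = 6.693932
ρ = −K·T·e^{−rT}·N(−d₂) = -22.936016

price = 6.693932
ρ = -22.936016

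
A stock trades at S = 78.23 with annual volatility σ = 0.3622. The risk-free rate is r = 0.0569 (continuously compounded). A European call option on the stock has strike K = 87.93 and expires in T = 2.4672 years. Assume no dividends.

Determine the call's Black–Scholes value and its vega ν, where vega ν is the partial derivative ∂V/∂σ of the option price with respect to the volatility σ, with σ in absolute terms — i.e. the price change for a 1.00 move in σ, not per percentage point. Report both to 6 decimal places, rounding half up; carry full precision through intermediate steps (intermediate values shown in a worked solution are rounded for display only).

σ√T = 0.3622·√2.4672 = 0.568919
d₁ = (ln(S/K) + (r+σ²/2)T) / (σ√T) = (ln(78.23/87.93) + (0.0569+0.3622²/2)·2.4672) / 0.568919 = (-0.116888 + 0.302218) / 0.568919 = 0.325759
d₂ = d₁ − σ√T = 0.325759 − 0.568919 = -0.243161
e^{−rT} = e^{−0.0569·2.4672} = 0.869025
N(d₁) = 0.627697,  N(d₂) = 0.403941
Call price V = S·N(d₁) − K·e^{−rT}·N(d₂) = 49.104700 − 30.866446 = 18.238254
φ(d₁) = (1/√(2π))·e^{−d₁²/2} = 0.378326
ν = S·φ(d₁)·√T = 46.488141

price = 18.238254
ν = 46.488141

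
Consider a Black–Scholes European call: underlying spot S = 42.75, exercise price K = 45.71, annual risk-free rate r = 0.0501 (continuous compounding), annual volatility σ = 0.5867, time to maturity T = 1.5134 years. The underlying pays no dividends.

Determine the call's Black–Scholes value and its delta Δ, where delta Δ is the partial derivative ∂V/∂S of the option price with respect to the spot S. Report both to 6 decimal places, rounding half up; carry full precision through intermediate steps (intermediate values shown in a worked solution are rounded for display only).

price = 12.183901
Δ = 0.645491

σ√T = 0.5867·√1.5134 = 0.721760
d₁ = (ln(S/K) + (r+σ²/2)T) / (σ√T) = (ln(42.75/45.71) + (0.0501+0.5867²/2)·1.5134) / 0.721760 = (-0.066948 + 0.336290) / 0.721760 = 0.373174
d₂ = d₁ − σ√T = 0.373174 − 0.721760 = -0.348586
e^{−rT} = e^{−0.0501·1.5134} = 0.926982
N(d₁) = 0.645491,  N(d₂) = 0.363700
Call price V = S·N(d₁) − K·e^{−rT}·N(d₂) = 27.594725 − 15.410823 = 12.183901
Δ = N(d₁) = 0.645491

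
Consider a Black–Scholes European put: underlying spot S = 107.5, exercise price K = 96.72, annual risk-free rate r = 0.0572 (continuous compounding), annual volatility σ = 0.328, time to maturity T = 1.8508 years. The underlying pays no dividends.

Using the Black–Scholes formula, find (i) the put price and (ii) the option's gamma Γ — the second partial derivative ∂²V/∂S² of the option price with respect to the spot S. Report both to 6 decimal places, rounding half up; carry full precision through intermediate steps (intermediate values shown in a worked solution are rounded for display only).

price = 8.776187
Γ = 0.006522

σ√T = 0.328·√1.8508 = 0.446225
d₁ = (ln(S/K) + (r+σ²/2)T) / (σ√T) = (ln(107.5/96.72) + (0.0572+0.328²/2)·1.8508) / 0.446225 = (0.105671 + 0.205424) / 0.446225 = 0.697170
d₂ = d₁ − σ√T = 0.697170 − 0.446225 = 0.250946
e^{−rT} = e^{−0.0572·1.8508} = 0.899545
N(−d₁) = 0.242848,  N(−d₂) = 0.400928
Put price V = K·e^{−rT}·N(−d₂) − S·N(−d₁) = 34.882356 − 26.106169 = 8.776187
φ(d₁) = (1/√(2π))·e^{−d₁²/2} = 0.312872
Γ = φ(d₁) / (S·σ·√T) = 0.006522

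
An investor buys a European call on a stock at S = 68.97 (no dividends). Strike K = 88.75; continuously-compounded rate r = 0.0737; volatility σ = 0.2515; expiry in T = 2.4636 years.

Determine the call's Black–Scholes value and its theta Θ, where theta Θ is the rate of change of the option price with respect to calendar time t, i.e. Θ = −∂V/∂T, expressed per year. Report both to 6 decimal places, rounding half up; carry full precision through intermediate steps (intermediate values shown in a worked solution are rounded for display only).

σ√T = 0.2515·√2.4636 = 0.394751
d₁ = (ln(S/K) + (r+σ²/2)T) / (σ√T) = (ln(68.97/88.75) + (0.0737+0.2515²/2)·2.4636) / 0.394751 = (-0.252152 + 0.259481) / 0.394751 = 0.018568
d₂ = d₁ − σ√T = 0.018568 − 0.394751 = -0.376183
e^{−rT} = e^{−0.0737·2.4636} = 0.833962
N(d₁) = 0.507407,  N(d₂) = 0.353390
Call price V = S·N(d₁) − K·e^{−rT}·N(d₂) = 34.995864 − 26.155885 = 8.839979
φ(d₁) = (1/√(2π))·e^{−d₁²/2} = 0.398874
Θ = −S·φ(d₁)·σ/(2√T) − r·K·e^{−rT}·N(d₂) = −2.204034 − 1.927689 = -4.131723

price = 8.839979
Θ = -4.131723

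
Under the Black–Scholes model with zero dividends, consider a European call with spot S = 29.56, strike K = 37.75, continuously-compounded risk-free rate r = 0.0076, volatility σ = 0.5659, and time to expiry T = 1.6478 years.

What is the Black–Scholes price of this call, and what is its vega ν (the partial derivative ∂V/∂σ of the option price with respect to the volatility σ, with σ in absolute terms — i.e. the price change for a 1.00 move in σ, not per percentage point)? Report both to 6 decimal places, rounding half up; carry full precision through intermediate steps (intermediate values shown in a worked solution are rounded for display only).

σ√T = 0.5659·√1.6478 = 0.726427
d₁ = (ln(S/K) + (r+σ²/2)T) / (σ√T) = (ln(29.56/37.75) + (0.0076+0.5659²/2)·1.6478) / 0.726427 = (-0.244563 + 0.276371) / 0.726427 = 0.043787
d₂ = d₁ − σ√T = 0.043787 − 0.726427 = -0.682640
e^{−rT} = e^{−0.0076·1.6478} = 0.987555
N(d₁) = 0.517463,  N(d₂) = 0.247417
Call price V = S·N(d₁) − K·e^{−rT}·N(d₂) = 15.296202 − 9.223759 = 6.072442
φ(d₁) = (1/√(2π))·e^{−d₁²/2} = 0.398560
ν = S·φ(d₁)·√T = 15.123434

price = 6.072442
ν = 15.123434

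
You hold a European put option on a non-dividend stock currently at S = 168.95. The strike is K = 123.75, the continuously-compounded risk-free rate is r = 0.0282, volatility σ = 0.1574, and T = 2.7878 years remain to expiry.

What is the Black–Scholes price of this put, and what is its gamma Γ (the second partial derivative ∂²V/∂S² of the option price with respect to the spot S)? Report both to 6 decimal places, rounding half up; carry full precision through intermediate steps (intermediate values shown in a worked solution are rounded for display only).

price = 1.103985
Γ = 0.002438

σ√T = 0.1574·√2.7878 = 0.262806
d₁ = (ln(S/K) + (r+σ²/2)T) / (σ√T) = (ln(168.95/123.75) + (0.0282+0.1574²/2)·2.7878) / 0.262806 = (0.311339 + 0.113149) / 0.262806 = 1.615217
d₂ = d₁ − σ√T = 1.615217 − 0.262806 = 1.352411
e^{−rT} = e^{−0.0282·2.7878} = 0.924395
N(−d₁) = 0.053132,  N(−d₂) = 0.088122
Put price V = K·e^{−rT}·N(−d₂) − S·N(−d₁) = 10.080616 − 8.976631 = 1.103985
φ(d₁) = (1/√(2π))·e^{−d₁²/2} = 0.108240
Γ = φ(d₁) / (S·σ·√T) = 0.002438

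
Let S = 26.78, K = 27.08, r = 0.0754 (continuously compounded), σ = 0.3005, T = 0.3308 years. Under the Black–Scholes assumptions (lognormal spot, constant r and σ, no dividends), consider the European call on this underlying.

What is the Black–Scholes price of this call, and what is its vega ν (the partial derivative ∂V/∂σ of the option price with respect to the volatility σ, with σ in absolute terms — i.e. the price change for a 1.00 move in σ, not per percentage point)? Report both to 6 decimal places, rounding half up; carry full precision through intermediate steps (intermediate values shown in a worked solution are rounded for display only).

σ√T = 0.3005·√0.3308 = 0.172833
d₁ = (ln(S/K) + (r+σ²/2)T) / (σ√T) = (ln(26.78/27.08) + (0.0754+0.3005²/2)·0.3308) / 0.172833 = (-0.011140 + 0.039878) / 0.172833 = 0.166275
d₂ = d₁ − σ√T = 0.166275 − 0.172833 = -0.006558
e^{−rT} = e^{−0.0754·0.3308} = 0.975366
N(d₁) = 0.566030,  N(d₂) = 0.497384
Call price V = S·N(d₁) − K·e^{−rT}·N(d₂) = 15.158278 − 13.137355 = 2.020923
φ(d₁) = (1/√(2π))·e^{−d₁²/2} = 0.393465
ν = S·φ(d₁)·√T = 6.060380

price = 2.020923
ν = 6.060380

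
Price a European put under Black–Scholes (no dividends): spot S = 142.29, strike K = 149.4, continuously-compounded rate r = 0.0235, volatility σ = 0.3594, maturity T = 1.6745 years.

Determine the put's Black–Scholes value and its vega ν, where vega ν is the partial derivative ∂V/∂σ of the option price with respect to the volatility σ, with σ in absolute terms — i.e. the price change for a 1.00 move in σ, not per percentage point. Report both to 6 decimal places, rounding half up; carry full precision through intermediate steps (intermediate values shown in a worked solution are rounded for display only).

price = 26.965607
ν = 71.819026

σ√T = 0.3594·√1.6745 = 0.465072
d₁ = (ln(S/K) + (r+σ²/2)T) / (σ√T) = (ln(142.29/149.4) + (0.0235+0.3594²/2)·1.6745) / 0.465072 = (-0.048760 + 0.147497) / 0.465072 = 0.212304
d₂ = d₁ − σ√T = 0.212304 − 0.465072 = -0.252768
e^{−rT} = e^{−0.0235·1.6745} = 0.961413
N(−d₁) = 0.415935,  N(−d₂) = 0.599776
Put price V = K·e^{−rT}·N(−d₂) − S·N(−d₁) = 86.148969 − 59.183362 = 26.965607
φ(d₁) = (1/√(2π))·e^{−d₁²/2} = 0.390052
ν = S·φ(d₁)·√T = 71.819026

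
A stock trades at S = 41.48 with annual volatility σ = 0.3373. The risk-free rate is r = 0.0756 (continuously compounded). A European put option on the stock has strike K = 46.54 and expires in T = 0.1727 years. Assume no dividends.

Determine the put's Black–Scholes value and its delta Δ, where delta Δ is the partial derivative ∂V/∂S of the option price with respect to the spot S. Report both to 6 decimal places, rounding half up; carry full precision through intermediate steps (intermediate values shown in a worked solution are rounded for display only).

price = 5.288683
Δ = -0.744701

σ√T = 0.3373·√0.1727 = 0.140172
d₁ = (ln(S/K) + (r+σ²/2)T) / (σ√T) = (ln(41.48/46.54) + (0.0756+0.3373²/2)·0.1727) / 0.140172 = (-0.115101 + 0.022880) / 0.140172 = -0.657908
d₂ = d₁ − σ√T = -0.657908 − 0.140172 = -0.798080
e^{−rT} = e^{−0.0756·0.1727} = 0.987029
N(−d₁) = 0.744701,  N(−d₂) = 0.787588
Put price V = K·e^{−rT}·N(−d₂) − S·N(−d₁) = 36.178893 − 30.890209 = 5.288683
Δ = −N(−d₁) = -0.744701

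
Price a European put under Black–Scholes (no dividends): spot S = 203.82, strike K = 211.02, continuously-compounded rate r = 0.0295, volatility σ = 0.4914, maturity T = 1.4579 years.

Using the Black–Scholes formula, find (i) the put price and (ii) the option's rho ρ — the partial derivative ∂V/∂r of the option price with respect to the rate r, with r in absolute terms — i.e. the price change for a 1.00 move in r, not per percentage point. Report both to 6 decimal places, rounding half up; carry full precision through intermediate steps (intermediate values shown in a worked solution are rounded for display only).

price = 46.513537
ρ = -180.145202

σ√T = 0.4914·√1.4579 = 0.593334
d₁ = (ln(S/K) + (r+σ²/2)T) / (σ√T) = (ln(203.82/211.02) + (0.0295+0.4914²/2)·1.4579) / 0.593334 = (-0.034716 + 0.219030) / 0.593334 = 0.310643
d₂ = d₁ − σ√T = 0.310643 − 0.593334 = -0.282691
e^{−rT} = e^{−0.0295·1.4579} = 0.957904
N(−d₁) = 0.378036,  N(−d₂) = 0.611293
Put price V = K·e^{−rT}·N(−d₂) − S·N(−d₁) = 123.564855 − 77.051318 = 46.513537
ρ = −K·T·e^{−rT}·N(−d₂) = -180.145202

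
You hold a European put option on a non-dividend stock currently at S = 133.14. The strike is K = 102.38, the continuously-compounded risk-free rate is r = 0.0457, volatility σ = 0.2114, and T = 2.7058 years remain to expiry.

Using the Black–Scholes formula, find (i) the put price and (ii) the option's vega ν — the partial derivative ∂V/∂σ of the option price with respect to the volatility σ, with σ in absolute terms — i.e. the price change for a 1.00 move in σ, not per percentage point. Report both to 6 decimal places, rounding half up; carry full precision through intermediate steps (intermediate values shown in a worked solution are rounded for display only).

σ√T = 0.2114·√2.7058 = 0.347739
d₁ = (ln(S/K) + (r+σ²/2)T) / (σ√T) = (ln(133.14/102.38) + (0.0457+0.2114²/2)·2.7058) / 0.347739 = (0.262710 + 0.184116) / 0.347739 = 1.284948
d₂ = d₁ − σ√T = 1.284948 − 0.347739 = 0.937209
e^{−rT} = e^{−0.0457·2.7058} = 0.883685
N(−d₁) = 0.099405,  N(−d₂) = 0.174325
Put price V = K·e^{−rT}·N(−d₂) − S·N(−d₁) = 15.771505 − 13.234813 = 2.536692
φ(d₁) = (1/√(2π))·e^{−d₁²/2} = 0.174735
ν = S·φ(d₁)·√T = 38.268069

price = 2.536692
ν = 38.268069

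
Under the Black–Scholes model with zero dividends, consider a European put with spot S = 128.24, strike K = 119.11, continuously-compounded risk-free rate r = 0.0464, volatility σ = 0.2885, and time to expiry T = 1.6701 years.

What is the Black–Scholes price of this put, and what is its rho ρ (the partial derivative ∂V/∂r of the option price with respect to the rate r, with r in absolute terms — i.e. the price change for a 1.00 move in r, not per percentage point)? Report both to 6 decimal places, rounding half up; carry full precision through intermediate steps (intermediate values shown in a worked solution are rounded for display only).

price = 10.040198
ρ = -76.052594

σ√T = 0.2885·√1.6701 = 0.372835
d₁ = (ln(S/K) + (r+σ²/2)T) / (σ√T) = (ln(128.24/119.11) + (0.0464+0.2885²/2)·1.6701) / 0.372835 = (0.073856 + 0.146996) / 0.372835 = 0.592358
d₂ = d₁ − σ√T = 0.592358 − 0.372835 = 0.219522
e^{−rT} = e^{−0.0464·1.6701} = 0.925434
N(−d₁) = 0.276806,  N(−d₂) = 0.413122
Put price V = K·e^{−rT}·N(−d₂) − S·N(−d₁) = 45.537749 − 35.497551 = 10.040198
ρ = −K·T·e^{−rT}·N(−d₂) = -76.052594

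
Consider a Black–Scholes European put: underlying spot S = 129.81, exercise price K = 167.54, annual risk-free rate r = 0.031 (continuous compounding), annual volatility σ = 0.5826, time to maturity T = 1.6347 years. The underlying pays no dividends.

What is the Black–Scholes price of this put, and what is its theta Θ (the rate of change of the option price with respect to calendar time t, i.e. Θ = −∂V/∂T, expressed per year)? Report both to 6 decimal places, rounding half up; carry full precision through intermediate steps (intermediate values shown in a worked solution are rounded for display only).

σ√T = 0.5826·√1.6347 = 0.744885
d₁ = (ln(S/K) + (r+σ²/2)T) / (σ√T) = (ln(129.81/167.54) + (0.031+0.5826²/2)·1.6347) / 0.744885 = (-0.255150 + 0.328103) / 0.744885 = 0.097938
d₂ = d₁ − σ√T = 0.097938 − 0.744885 = -0.646947
e^{−rT} = e^{−0.031·1.6347} = 0.950587
N(−d₁) = 0.460991,  N(−d₂) = 0.741167
Put price V = K·e^{−rT}·N(−d₂) − S·N(−d₁) = 118.039246 − 59.841210 = 58.198036
φ(d₁) = (1/√(2π))·e^{−d₁²/2} = 0.397034
Θ = −S·φ(d₁)·σ/(2√T) + r·K·e^{−rT}·N(−d₂) = −11.742399 + 3.659217 = -8.083182

price = 58.198036
Θ = -8.083182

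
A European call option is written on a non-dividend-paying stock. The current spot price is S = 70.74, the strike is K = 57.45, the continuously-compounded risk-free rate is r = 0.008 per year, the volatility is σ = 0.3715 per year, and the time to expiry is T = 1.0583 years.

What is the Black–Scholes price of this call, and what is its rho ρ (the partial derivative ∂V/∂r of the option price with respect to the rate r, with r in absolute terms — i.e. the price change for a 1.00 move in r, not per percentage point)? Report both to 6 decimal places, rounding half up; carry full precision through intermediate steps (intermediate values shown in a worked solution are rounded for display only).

σ√T = 0.3715·√1.0583 = 0.382176
d₁ = (ln(S/K) + (r+σ²/2)T) / (σ√T) = (ln(70.74/57.45) + (0.008+0.3715²/2)·1.0583) / 0.382176 = (0.208096 + 0.081496) / 0.382176 = 0.757745
d₂ = d₁ − σ√T = 0.757745 − 0.382176 = 0.375569
e^{−rT} = e^{−0.008·1.0583} = 0.991569
N(d₁) = 0.775698,  N(d₂) = 0.646381
Call price V = S·N(d₁) − K·e^{−rT}·N(d₂) = 54.872885 − 36.821538 = 18.051347
ρ = K·T·e^{−rT}·N(d₂) = 38.968234

price = 18.051347
ρ = 38.968234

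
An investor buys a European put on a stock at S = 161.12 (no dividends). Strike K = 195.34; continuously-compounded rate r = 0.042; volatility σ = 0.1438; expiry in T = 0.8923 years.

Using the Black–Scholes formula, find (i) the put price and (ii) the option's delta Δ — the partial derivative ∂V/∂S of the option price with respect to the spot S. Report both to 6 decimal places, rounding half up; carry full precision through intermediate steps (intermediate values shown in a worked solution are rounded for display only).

σ√T = 0.1438·√0.8923 = 0.135836
d₁ = (ln(S/K) + (r+σ²/2)T) / (σ√T) = (ln(161.12/195.34) + (0.042+0.1438²/2)·0.8923) / 0.135836 = (-0.192592 + 0.046702) / 0.135836 = -1.074016
d₂ = d₁ − σ√T = -1.074016 − 0.135836 = -1.209852
e^{−rT} = e^{−0.042·0.8923} = 0.963217
N(−d₁) = 0.858592,  N(−d₂) = 0.886832
Put price V = K·e^{−rT}·N(−d₂) − S·N(−d₁) = 166.861738 − 138.336399 = 28.525338
Δ = −N(−d₁) = -0.858592

price = 28.525338
Δ = -0.858592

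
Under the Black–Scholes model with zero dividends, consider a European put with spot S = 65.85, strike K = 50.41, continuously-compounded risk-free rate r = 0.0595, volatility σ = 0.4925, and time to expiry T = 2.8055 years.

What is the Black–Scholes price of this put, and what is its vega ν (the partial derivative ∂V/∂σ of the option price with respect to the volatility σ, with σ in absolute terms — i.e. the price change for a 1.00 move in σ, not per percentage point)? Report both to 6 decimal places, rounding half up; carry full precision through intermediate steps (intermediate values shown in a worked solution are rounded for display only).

σ√T = 0.4925·√2.8055 = 0.824919
d₁ = (ln(S/K) + (r+σ²/2)T) / (σ√T) = (ln(65.85/50.41) + (0.0595+0.4925²/2)·2.8055) / 0.824919 = (0.267190 + 0.507173) / 0.824919 = 0.938714
d₂ = d₁ − σ√T = 0.938714 − 0.824919 = 0.113795
e^{−rT} = e^{−0.0595·2.8055} = 0.846261
N(−d₁) = 0.173939,  N(−d₂) = 0.454700
Put price V = K·e^{−rT}·N(−d₂) − S·N(−d₁) = 19.397527 − 11.453875 = 7.943652
φ(d₁) = (1/√(2π))·e^{−d₁²/2} = 0.256781
ν = S·φ(d₁)·√T = 28.322033

price = 7.943652
ν = 28.322033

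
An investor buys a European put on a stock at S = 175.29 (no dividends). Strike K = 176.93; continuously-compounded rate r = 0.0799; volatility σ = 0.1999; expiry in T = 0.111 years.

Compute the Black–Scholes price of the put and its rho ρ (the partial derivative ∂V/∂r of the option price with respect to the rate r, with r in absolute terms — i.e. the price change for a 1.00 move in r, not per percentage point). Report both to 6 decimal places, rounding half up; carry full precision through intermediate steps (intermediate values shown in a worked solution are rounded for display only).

σ√T = 0.1999·√0.111 = 0.066600
d₁ = (ln(S/K) + (r+σ²/2)T) / (σ√T) = (ln(175.29/176.93) + (0.0799+0.1999²/2)·0.111) / 0.066600 = (-0.009312 + 0.011087) / 0.066600 = 0.026640
d₂ = d₁ − σ√T = 0.026640 − 0.066600 = -0.039960
e^{−rT} = e^{−0.0799·0.111} = 0.991170
N(−d₁) = 0.489373,  N(−d₂) = 0.515937
Put price V = K·e^{−rT}·N(−d₂) − S·N(−d₁) = 90.478776 − 85.782241 = 4.696535
ρ = −K·T·e^{−rT}·N(−d₂) = -10.043144

price = 4.696535
ρ = -10.043144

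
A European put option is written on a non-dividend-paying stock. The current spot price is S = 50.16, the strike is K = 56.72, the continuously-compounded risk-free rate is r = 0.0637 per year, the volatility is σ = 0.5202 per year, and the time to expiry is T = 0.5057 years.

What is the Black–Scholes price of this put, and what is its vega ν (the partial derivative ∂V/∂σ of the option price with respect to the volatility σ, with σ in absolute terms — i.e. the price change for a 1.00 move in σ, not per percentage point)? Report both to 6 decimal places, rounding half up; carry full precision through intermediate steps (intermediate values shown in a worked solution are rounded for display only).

σ√T = 0.5202·√0.5057 = 0.369928
d₁ = (ln(S/K) + (r+σ²/2)T) / (σ√T) = (ln(50.16/56.72) + (0.0637+0.5202²/2)·0.5057) / 0.369928 = (-0.122909 + 0.100636) / 0.369928 = -0.060208
d₂ = d₁ − σ√T = -0.060208 − 0.369928 = -0.430136
e^{−rT} = e^{−0.0637·0.5057} = 0.968300
N(−d₁) = 0.524005,  N(−d₂) = 0.666452
Put price V = K·e^{−rT}·N(−d₂) − S·N(−d₁) = 36.602846 − 26.284094 = 10.318752
φ(d₁) = (1/√(2π))·e^{−d₁²/2} = 0.398220
ν = S·φ(d₁)·√T = 14.204531

price = 10.318752
ν = 14.204531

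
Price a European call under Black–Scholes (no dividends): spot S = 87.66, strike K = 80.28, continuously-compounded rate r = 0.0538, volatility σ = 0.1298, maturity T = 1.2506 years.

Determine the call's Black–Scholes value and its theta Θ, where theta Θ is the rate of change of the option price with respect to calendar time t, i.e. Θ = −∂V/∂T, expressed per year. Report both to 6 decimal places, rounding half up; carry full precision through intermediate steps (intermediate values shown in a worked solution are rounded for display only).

price = 13.460304
Θ = -4.451601

σ√T = 0.1298·√1.2506 = 0.145156
d₁ = (ln(S/K) + (r+σ²/2)T) / (σ√T) = (ln(87.66/80.28) + (0.0538+0.1298²/2)·1.2506) / 0.145156 = (0.087945 + 0.077817) / 0.145156 = 1.141964
d₂ = d₁ − σ√T = 1.141964 − 0.145156 = 0.996808
e^{−rT} = e^{−0.0538·1.2506} = 0.934931
N(d₁) = 0.873266,  N(d₂) = 0.840571
Call price V = S·N(d₁) − K·e^{−rT}·N(d₂) = 76.550457 − 63.090153 = 13.460304
φ(d₁) = (1/√(2π))·e^{−d₁²/2} = 0.207841
Θ = −S·φ(d₁)·σ/(2√T) − r·K·e^{−rT}·N(d₂) = −1.057351 − 3.394250 = -4.451601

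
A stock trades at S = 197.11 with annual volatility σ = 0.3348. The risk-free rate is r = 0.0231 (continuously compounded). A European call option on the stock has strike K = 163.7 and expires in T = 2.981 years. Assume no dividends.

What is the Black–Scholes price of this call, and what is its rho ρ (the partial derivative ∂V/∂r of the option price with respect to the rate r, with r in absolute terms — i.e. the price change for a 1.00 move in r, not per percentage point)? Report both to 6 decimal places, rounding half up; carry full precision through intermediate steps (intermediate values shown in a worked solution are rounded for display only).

σ√T = 0.3348·√2.981 = 0.578051
d₁ = (ln(S/K) + (r+σ²/2)T) / (σ√T) = (ln(197.11/163.7) + (0.0231+0.3348²/2)·2.981) / 0.578051 = (0.185726 + 0.235933) / 0.578051 = 0.729449
d₂ = d₁ − σ√T = 0.729449 − 0.578051 = 0.151398
e^{−rT} = e^{−0.0231·2.981} = 0.933456
N(d₁) = 0.767137,  N(d₂) = 0.560169
Call price V = S·N(d₁) − K·e^{−rT}·N(d₂) = 151.210298 − 85.597656 = 65.612642
ρ = K·T·e^{−rT}·N(d₂) = 255.166611

price = 65.612642
ρ = 255.166611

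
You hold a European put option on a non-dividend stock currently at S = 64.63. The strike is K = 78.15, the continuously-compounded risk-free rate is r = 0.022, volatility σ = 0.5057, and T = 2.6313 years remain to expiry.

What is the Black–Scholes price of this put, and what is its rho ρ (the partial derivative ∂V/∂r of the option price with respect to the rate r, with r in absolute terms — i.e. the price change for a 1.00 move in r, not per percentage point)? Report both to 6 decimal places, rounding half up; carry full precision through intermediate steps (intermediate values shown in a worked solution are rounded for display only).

σ√T = 0.5057·√2.6313 = 0.820310
d₁ = (ln(S/K) + (r+σ²/2)T) / (σ√T) = (ln(64.63/78.15) + (0.022+0.5057²/2)·2.6313) / 0.820310 = (-0.189951 + 0.394343) / 0.820310 = 0.249164
d₂ = d₁ − σ√T = 0.249164 − 0.820310 = -0.571146
e^{−rT} = e^{−0.022·2.6313} = 0.943755
N(−d₁) = 0.401617,  N(−d₂) = 0.716050
Put price V = K·e^{−rT}·N(−d₂) − S·N(−d₁) = 52.811864 − 25.956507 = 26.855357
ρ = −K·T·e^{−rT}·N(−d₂) = -138.963859

price = 26.855357
ρ = -138.963859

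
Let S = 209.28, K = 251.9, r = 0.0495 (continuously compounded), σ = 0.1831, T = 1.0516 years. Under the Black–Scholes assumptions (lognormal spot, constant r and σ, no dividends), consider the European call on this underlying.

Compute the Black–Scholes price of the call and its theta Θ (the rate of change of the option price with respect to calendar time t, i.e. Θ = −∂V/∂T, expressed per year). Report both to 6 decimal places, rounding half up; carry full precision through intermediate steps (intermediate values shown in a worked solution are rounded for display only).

σ√T = 0.1831·√1.0516 = 0.187765
d₁ = (ln(S/K) + (r+σ²/2)T) / (σ√T) = (ln(209.28/251.9) + (0.0495+0.1831²/2)·1.0516) / 0.187765 = (-0.185359 + 0.069682) / 0.187765 = -0.616076
d₂ = d₁ − σ√T = -0.616076 − 0.187765 = -0.803840
e^{−rT} = e^{−0.0495·1.0516} = 0.949277
N(d₁) = 0.268922,  N(d₂) = 0.210745
Call price V = S·N(d₁) − K·e^{−rT}·N(d₂) = 56.280068 − 50.393894 = 5.886174
φ(d₁) = (1/√(2π))·e^{−d₁²/2} = 0.329983
Θ = −S·φ(d₁)·σ/(2√T) − r·K·e^{−rT}·N(d₂) = −6.165280 − 2.494498 = -8.659778

price = 5.886174
Θ = -8.659778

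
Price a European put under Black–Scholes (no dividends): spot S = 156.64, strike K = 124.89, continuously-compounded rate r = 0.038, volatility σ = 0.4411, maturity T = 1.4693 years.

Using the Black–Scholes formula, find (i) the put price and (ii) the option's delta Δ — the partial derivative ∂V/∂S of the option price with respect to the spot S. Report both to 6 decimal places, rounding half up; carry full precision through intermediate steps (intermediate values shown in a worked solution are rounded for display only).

σ√T = 0.4411·√1.4693 = 0.534678
d₁ = (ln(S/K) + (r+σ²/2)T) / (σ√T) = (ln(156.64/124.89) + (0.038+0.4411²/2)·1.4693) / 0.534678 = (0.226517 + 0.198774) / 0.534678 = 0.795414
d₂ = d₁ − σ√T = 0.795414 − 0.534678 = 0.260736
e^{−rT} = e^{−0.038·1.4693} = 0.945697
N(−d₁) = 0.213186,  N(−d₂) = 0.397148
Put price V = K·e^{−rT}·N(−d₂) − S·N(−d₁) = 46.906371 − 33.393499 = 13.512873
Δ = −N(−d₁) = -0.213186

price = 13.512873
Δ = -0.213186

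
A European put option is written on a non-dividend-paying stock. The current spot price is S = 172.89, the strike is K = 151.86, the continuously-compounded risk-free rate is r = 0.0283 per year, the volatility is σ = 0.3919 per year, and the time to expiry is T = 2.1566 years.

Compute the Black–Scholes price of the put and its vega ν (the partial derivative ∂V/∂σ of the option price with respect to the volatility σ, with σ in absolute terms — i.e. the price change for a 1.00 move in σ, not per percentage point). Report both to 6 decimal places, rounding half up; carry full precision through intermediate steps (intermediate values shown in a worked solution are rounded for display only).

price = 22.629698
ν = 83.621684

σ√T = 0.3919·√2.1566 = 0.575520
d₁ = (ln(S/K) + (r+σ²/2)T) / (σ√T) = (ln(172.89/151.86) + (0.0283+0.3919²/2)·2.1566) / 0.575520 = (0.129697 + 0.226643) / 0.575520 = 0.619162
d₂ = d₁ − σ√T = 0.619162 − 0.575520 = 0.043642
e^{−rT} = e^{−0.0283·2.1566} = 0.940793
N(−d₁) = 0.267905,  N(−d₂) = 0.482595
Put price V = K·e^{−rT}·N(−d₂) − S·N(−d₁) = 68.947779 − 46.318081 = 22.629698
φ(d₁) = (1/√(2π))·e^{−d₁²/2} = 0.329355
ν = S·φ(d₁)·√T = 83.621684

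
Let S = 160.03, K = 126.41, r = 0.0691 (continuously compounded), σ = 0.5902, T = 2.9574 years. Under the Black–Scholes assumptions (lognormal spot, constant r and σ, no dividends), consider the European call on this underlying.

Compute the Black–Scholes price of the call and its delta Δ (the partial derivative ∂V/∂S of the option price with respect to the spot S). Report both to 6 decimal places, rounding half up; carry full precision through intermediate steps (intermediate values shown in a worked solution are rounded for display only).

price = 83.803662
Δ = 0.826694

σ√T = 0.5902·√2.9574 = 1.014972
d₁ = (ln(S/K) + (r+σ²/2)T) / (σ√T) = (ln(160.03/126.41) + (0.0691+0.5902²/2)·2.9574) / 1.014972 = (0.235831 + 0.719441) / 1.014972 = 0.941180
d₂ = d₁ − σ√T = 0.941180 − 1.014972 = -0.073793
e^{−rT} = e^{−0.0691·2.9574} = 0.815172
N(d₁) = 0.826694,  N(d₂) = 0.470588
Call price V = S·N(d₁) − K·e^{−rT}·N(d₂) = 132.295783 − 48.492121 = 83.803662
Δ = N(d₁) = 0.826694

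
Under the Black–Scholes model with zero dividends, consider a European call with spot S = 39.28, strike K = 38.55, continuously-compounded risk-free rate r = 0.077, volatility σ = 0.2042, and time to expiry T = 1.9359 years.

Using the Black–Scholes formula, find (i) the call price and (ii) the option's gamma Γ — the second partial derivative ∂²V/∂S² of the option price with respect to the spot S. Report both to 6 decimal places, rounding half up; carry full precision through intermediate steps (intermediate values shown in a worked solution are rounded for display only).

σ√T = 0.2042·√1.9359 = 0.284117
d₁ = (ln(S/K) + (r+σ²/2)T) / (σ√T) = (ln(39.28/38.55) + (0.077+0.2042²/2)·1.9359) / 0.284117 = (0.018759 + 0.189426) / 0.284117 = 0.732744
d₂ = d₁ − σ√T = 0.732744 − 0.284117 = 0.448627
e^{−rT} = e^{−0.077·1.9359} = 0.861514
N(d₁) = 0.768143,  N(d₂) = 0.673149
Call price V = S·N(d₁) − K·e^{−rT}·N(d₂) = 30.172641 − 22.356206 = 7.816435
φ(d₁) = (1/√(2π))·e^{−d₁²/2} = 0.305015
Γ = φ(d₁) / (S·σ·√T) = 0.027331

price = 7.816435
Γ = 0.027331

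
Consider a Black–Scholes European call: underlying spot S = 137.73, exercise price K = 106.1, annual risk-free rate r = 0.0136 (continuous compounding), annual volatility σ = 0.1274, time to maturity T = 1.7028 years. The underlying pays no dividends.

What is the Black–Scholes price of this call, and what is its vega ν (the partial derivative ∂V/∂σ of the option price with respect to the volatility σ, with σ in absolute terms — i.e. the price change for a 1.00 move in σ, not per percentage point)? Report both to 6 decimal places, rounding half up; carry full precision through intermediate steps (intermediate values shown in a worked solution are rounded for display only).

σ√T = 0.1274·√1.7028 = 0.166246
d₁ = (ln(S/K) + (r+σ²/2)T) / (σ√T) = (ln(137.73/106.1) + (0.0136+0.1274²/2)·1.7028) / 0.166246 = (0.260913 + 0.036977) / 0.166246 = 1.791863
d₂ = d₁ − σ√T = 1.791863 − 0.166246 = 1.625617
e^{−rT} = e^{−0.0136·1.7028} = 0.977108
N(d₁) = 0.963423,  N(d₂) = 0.947984
Call price V = S·N(d₁) − K·e^{−rT}·N(d₂) = 132.692191 − 98.278649 = 34.413542
φ(d₁) = (1/√(2π))·e^{−d₁²/2} = 0.080112
ν = S·φ(d₁)·√T = 14.398248

price = 34.413542
ν = 14.398248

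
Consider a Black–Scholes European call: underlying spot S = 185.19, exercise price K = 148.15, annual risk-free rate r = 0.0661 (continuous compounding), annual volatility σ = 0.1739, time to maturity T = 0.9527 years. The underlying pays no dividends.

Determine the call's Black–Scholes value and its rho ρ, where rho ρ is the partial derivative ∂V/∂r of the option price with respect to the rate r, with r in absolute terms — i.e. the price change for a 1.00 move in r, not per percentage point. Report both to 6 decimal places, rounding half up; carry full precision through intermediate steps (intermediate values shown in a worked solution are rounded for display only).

σ√T = 0.1739·√0.9527 = 0.169737
d₁ = (ln(S/K) + (r+σ²/2)T) / (σ√T) = (ln(185.19/148.15) + (0.0661+0.1739²/2)·0.9527) / 0.169737 = (0.223157 + 0.077379) / 0.169737 = 1.770593
d₂ = d₁ − σ√T = 1.770593 − 0.169737 = 1.600855
e^{−rT} = e^{−0.0661·0.9527} = 0.938968
N(d₁) = 0.961686,  N(d₂) = 0.945296
Call price V = S·N(d₁) − K·e^{−rT}·N(d₂) = 178.094591 − 131.498328 = 46.596263
ρ = K·T·e^{−rT}·N(d₂) = 125.278457

price = 46.596263
ρ = 125.278457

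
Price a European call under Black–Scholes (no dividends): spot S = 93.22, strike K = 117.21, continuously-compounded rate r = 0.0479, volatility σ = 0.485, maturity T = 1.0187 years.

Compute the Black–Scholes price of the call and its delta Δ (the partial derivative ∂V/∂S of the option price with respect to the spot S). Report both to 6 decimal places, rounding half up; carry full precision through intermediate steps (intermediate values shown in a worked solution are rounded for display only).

σ√T = 0.485·√1.0187 = 0.489514
d₁ = (ln(S/K) + (r+σ²/2)T) / (σ√T) = (ln(93.22/117.21) + (0.0479+0.485²/2)·1.0187) / 0.489514 = (-0.229005 + 0.168608) / 0.489514 = -0.123382
d₂ = d₁ − σ√T = -0.123382 − 0.489514 = -0.612896
e^{−rT} = e^{−0.0479·1.0187} = 0.952376
N(d₁) = 0.450902,  N(d₂) = 0.269973
Call price V = S·N(d₁) − K·e^{−rT}·N(d₂) = 42.033102 − 30.136482 = 11.896621
Δ = N(d₁) = 0.450902

price = 11.896621
Δ = 0.450902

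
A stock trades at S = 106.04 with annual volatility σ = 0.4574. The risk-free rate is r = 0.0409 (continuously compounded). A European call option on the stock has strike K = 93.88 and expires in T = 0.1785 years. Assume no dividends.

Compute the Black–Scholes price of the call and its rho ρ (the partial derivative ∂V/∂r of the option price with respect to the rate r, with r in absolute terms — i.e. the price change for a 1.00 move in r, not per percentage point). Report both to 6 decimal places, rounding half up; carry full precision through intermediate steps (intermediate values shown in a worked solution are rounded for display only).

price = 15.731830
ρ = 11.913562

σ√T = 0.4574·√0.1785 = 0.193248
d₁ = (ln(S/K) + (r+σ²/2)T) / (σ√T) = (ln(106.04/93.88) + (0.0409+0.4574²/2)·0.1785) / 0.193248 = (0.121799 + 0.025973) / 0.193248 = 0.764675
d₂ = d₁ − σ√T = 0.764675 − 0.193248 = 0.571427
e^{−rT} = e^{−0.0409·0.1785} = 0.992726
N(d₁) = 0.777768,  N(d₂) = 0.716145
Call price V = S·N(d₁) − K·e^{−rT}·N(d₂) = 82.474473 − 66.742643 = 15.731830
ρ = K·T·e^{−rT}·N(d₂) = 11.913562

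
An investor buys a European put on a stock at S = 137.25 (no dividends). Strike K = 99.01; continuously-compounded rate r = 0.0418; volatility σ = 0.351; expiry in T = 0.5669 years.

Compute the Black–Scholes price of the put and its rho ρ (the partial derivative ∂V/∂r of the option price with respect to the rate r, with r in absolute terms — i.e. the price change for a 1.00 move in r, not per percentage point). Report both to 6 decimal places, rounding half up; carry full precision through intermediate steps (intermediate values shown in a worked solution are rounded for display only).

σ√T = 0.351·√0.5669 = 0.264278
d₁ = (ln(S/K) + (r+σ²/2)T) / (σ√T) = (ln(137.25/99.01) + (0.0418+0.351²/2)·0.5669) / 0.264278 = (0.326583 + 0.058618) / 0.264278 = 1.457562
d₂ = d₁ − σ√T = 1.457562 − 0.264278 = 1.193284
e^{−rT} = e^{−0.0418·0.5669} = 0.976582
N(−d₁) = 0.072481,  N(−d₂) = 0.116379
Put price V = K·e^{−rT}·N(−d₂) − S·N(−d₁) = 11.252849 − 9.947971 = 1.304879
ρ = −K·T·e^{−rT}·N(−d₂) = -6.379240

price = 1.304879
ρ = -6.379240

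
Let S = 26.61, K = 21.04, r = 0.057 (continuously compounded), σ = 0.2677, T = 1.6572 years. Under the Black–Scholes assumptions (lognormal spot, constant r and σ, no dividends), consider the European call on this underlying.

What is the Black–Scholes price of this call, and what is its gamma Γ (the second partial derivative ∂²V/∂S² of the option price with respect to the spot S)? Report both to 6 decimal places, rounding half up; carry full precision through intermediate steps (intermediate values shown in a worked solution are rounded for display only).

price = 8.164636
Γ = 0.023029

σ√T = 0.2677·√1.6572 = 0.344616
d₁ = (ln(S/K) + (r+σ²/2)T) / (σ√T) = (ln(26.61/21.04) + (0.057+0.2677²/2)·1.6572) / 0.344616 = (0.234862 + 0.153841) / 0.344616 = 1.127928
d₂ = d₁ − σ√T = 1.127928 − 0.344616 = 0.783311
e^{−rT} = e^{−0.057·1.6572} = 0.909864
N(d₁) = 0.870325,  N(d₂) = 0.783278
Call price V = S·N(d₁) − K·e^{−rT}·N(d₂) = 23.159342 − 14.994706 = 8.164636
φ(d₁) = (1/√(2π))·e^{−d₁²/2} = 0.211179
Γ = φ(d₁) / (S·σ·√T) = 0.023029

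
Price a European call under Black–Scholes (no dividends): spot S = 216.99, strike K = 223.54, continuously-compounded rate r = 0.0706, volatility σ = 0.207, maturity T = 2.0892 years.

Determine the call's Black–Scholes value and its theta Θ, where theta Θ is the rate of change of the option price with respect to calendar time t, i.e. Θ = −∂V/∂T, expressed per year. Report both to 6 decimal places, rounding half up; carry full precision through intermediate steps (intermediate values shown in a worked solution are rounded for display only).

σ√T = 0.207·√2.0892 = 0.299199
d₁ = (ln(S/K) + (r+σ²/2)T) / (σ√T) = (ln(216.99/223.54) + (0.0706+0.207²/2)·2.0892) / 0.299199 = (-0.029739 + 0.192258) / 0.299199 = 0.543178
d₂ = d₁ − σ√T = 0.543178 − 0.299199 = 0.243979
e^{−rT} = e^{−0.0706·2.0892} = 0.862865
N(d₁) = 0.706496,  N(d₂) = 0.596377
Call price V = S·N(d₁) − K·e^{−rT}·N(d₂) = 153.302671 − 115.031934 = 38.270737
φ(d₁) = (1/√(2π))·e^{−d₁²/2} = 0.344225
Θ = −S·φ(d₁)·σ/(2√T) − r·K·e^{−rT}·N(d₂) = −5.348505 − 8.121255 = -13.469760

price = 38.270737
Θ = -13.469760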